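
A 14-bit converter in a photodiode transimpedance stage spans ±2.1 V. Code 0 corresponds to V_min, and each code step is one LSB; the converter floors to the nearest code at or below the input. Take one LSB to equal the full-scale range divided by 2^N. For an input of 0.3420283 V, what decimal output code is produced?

Range = 2.1 − (-2.1) = 4.2 V. LSB = 4.2 V / 2^14 ≈ 256.3 µV.
V_in − V_min = 0.3420283 − (-2.1) = 2.4420283 V.
Divide by LSB: 2.4420283 × 16384/4.2 = 9526.2361.
Truncating gives code 9526.

9526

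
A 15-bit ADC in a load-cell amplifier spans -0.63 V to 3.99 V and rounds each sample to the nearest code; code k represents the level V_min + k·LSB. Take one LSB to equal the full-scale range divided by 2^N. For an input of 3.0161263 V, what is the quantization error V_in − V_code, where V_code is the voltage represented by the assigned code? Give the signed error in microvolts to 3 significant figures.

Range = 3.99 − (-0.63) = 4.62 V. LSB = 4.62 V / 2^15 ≈ 141.0 µV.
Position in LSBs: (3.0161263 − (-0.63)) × 32768/4.62 = 25860.6638; rounding gives k = 25861.
Reconstructed level: -0.63 + 25861 × 4.62/32768 V = 3.0161737061 V.
V_in − V_code = 3.0161263 − (3.0161737061) = −47.4 µV.

−47.4 µV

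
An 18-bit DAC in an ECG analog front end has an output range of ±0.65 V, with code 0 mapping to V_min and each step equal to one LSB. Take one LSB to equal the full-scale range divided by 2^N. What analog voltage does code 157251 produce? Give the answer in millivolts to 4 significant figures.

129.8 mV

Range = 0.65 − (-0.65) = 1.3 V. LSB = 1.3 V / 2^18.
Output = V_min + (157251/262144) × range = -0.65 + 0.599865 × 1.3 V
      = -0.65 V + 0.779824 V = 0.129824 V.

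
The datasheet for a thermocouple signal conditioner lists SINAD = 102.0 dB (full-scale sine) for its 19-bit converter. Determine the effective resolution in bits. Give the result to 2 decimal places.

16.65 bits

ENOB = (SINAD − 1.76) / 6.02 = (102.0 − 1.76) / 6.02 = 100.24 / 6.02 = 16.6512.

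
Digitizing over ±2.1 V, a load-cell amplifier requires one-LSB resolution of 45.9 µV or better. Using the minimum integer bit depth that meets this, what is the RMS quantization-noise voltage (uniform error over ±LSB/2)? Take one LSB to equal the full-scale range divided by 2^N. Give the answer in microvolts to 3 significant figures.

The full-scale span is 2.1 − (-2.1) = 4.2 V.
4.2 V / 45.9 µV = 91500. Since 2^16 = 65536 and 2^17 = 131072, N = 17.
Step size = 4.2/131072 V = 32.043 µV.
RMS noise = LSB/√12 = 9.25 µV.

9.25 µV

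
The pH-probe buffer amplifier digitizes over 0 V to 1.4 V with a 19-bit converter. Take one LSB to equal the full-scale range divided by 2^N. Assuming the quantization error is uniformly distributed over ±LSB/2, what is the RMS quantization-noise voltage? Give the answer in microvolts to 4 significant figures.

0.7708 µV

Range is 1.4 V.
LSB = 1.4 V / 2^19 = 2.67029 µV.
For a uniform distribution on [−LSB/2, +LSB/2], V_rms = LSB/√12 = 2.67029 µV/3.4641 = 0.7708 µV.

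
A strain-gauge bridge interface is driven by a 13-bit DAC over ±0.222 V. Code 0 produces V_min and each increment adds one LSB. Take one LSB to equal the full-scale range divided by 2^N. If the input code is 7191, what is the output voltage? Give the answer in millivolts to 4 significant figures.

Range = 0.222 − (-0.222) = 0.444 V. LSB = 0.444 V / 2^13.
V_out = V_min + code × LSB = -0.222 V + 7191 × 0.444 V / 8192
      = -0.222 + 0.389747 = 0.167747 V.

167.7 mV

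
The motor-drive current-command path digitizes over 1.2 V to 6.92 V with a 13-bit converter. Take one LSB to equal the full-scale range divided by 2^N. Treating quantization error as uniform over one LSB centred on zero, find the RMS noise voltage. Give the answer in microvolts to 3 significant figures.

The full-scale span is 6.92 − (1.2) = 5.72 V.
One LSB is 5.72 V / 8192 = 0.69824 mV.
V_rms = LSB/√12 = 0.69824 mV / √12 = 202 µV.

202 µV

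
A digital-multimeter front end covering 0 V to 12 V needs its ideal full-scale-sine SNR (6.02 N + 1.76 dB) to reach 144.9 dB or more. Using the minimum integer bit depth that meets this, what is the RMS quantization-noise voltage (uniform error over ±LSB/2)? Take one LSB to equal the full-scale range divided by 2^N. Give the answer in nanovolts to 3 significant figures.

206 nV

V_FS = 12 V.
N ≥ (144.9 − 1.76)/6.02 = 23.777 → N_min = 24.
One LSB is 12 V / 16777216 = 0.71526 µV.
V_rms = LSB/√12 = 206 nV.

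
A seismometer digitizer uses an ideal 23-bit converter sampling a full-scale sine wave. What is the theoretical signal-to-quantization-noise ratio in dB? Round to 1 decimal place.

140.2 dB

Ideal quantization SNR: 6.02 × 23 + 1.76 dB = 140.2 dB.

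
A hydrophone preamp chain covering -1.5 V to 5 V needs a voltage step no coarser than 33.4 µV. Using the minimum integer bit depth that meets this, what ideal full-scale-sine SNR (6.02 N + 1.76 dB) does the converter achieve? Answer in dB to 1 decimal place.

Full-scale range = 5 V − (-1.5 V) = 6.5 V.
6.5 V / 33.4 µV = 194600. Since 2^17 = 131072 and 2^18 = 262144, N = 18.
Ideal SNR at N = 18: 6.02·18 + 1.76 = 110.1 dB.

110.1 dB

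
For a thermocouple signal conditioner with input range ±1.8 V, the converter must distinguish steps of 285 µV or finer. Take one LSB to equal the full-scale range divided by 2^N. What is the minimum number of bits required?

The full-scale span is 1.8 − (-1.8) = 3.6 V.
Required number of levels: 3.6/285 µV = 12632; smallest N with 2^N ≥ that is 14.

14 bits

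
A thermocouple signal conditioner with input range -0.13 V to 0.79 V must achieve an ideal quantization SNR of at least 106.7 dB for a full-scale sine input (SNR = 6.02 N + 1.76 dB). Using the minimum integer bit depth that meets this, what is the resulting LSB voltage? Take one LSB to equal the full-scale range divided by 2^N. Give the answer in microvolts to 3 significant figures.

3.51 µV

Span: 0.79 V − (-0.13 V) = 0.92 V.
6.02 N + 1.76 ≥ 106.7 gives N ≥ 17.432, so the minimum integer is 18.
LSB = 0.92 V / 2^18 = 3.51 µV.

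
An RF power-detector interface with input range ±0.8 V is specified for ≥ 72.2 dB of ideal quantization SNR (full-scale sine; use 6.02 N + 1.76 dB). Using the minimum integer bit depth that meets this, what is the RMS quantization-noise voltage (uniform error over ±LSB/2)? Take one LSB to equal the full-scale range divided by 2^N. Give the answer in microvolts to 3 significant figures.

113 µV

Span: 0.8 V − (-0.8 V) = 1.6 V.
6.02 N + 1.76 ≥ 72.2 gives N ≥ 11.701, so the minimum integer is 12.
LSB = 1.6 V / 2^12 = 390.63 µV.
RMS noise = LSB/√12 = 113 µV.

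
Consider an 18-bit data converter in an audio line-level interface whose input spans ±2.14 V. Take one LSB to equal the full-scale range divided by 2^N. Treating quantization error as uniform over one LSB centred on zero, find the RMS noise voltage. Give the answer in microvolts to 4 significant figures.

The full-scale span is 2.14 − (-2.14) = 4.28 V.
One LSB is 4.28 V / 262144 = 16.3269 µV.
For a uniform distribution on [−LSB/2, +LSB/2], V_rms = LSB/√12 = 16.3269 µV/3.4641 = 4.713 µV.

4.713 µV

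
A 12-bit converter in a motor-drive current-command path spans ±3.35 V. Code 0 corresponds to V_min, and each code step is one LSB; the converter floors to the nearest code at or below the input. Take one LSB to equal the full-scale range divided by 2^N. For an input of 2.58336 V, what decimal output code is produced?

3627

Full-scale range = 3.35 V − (-3.35 V) = 6.7 V. LSB = 6.7 V / 2^12 ≈ 1.636 mV.
V_in − V_min = 2.58336 − (-3.35) = 5.93336 V.
Divide by LSB: 5.93336 × 4096/6.7 = 3627.3198.
Truncating gives code 3627.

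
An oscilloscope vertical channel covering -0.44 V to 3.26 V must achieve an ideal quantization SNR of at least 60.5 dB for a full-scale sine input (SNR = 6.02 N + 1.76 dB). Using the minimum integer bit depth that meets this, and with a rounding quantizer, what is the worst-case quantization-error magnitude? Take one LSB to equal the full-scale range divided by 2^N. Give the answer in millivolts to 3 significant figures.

Range = 3.26 − (-0.44) = 3.7 V.
6.02 N + 1.76 ≥ 60.5 gives N ≥ 9.757, so the minimum integer is 10.
LSB = 3.7 V / 2^10 = 3.6133 mV.
Half an LSB is 1.81 mV.

1.81 mV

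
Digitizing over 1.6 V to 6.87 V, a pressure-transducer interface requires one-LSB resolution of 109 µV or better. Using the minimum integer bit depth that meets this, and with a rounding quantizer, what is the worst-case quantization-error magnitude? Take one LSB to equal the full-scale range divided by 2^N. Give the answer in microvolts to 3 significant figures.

The full-scale span is 6.87 − (1.6) = 5.27 V.
Required number of levels: 5.27/109 µV = 48349; smallest N with 2^N ≥ that is 16.
Step size = 5.27/65536 V = 80.414 µV.
Half an LSB is 40.2 µV.

40.2 µV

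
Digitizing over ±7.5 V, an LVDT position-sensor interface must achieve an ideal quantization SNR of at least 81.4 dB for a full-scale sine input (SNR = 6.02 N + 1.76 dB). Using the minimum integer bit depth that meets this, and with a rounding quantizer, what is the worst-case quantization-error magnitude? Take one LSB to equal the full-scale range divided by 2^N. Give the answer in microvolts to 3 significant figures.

458 µV

Range = 7.5 − (-7.5) = 15 V.
N ≥ (81.4 − 1.76)/6.02 = 13.229 → N_min = 14.
Step size = 15/16384 V = 0.91553 mV.
|e|_max = LSB/2 = 458 µV.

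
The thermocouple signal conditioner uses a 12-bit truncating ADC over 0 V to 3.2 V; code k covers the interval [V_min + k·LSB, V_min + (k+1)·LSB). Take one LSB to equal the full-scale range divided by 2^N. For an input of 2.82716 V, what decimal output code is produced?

Range is 3.2 V. LSB = 3.2 V / 2^12 ≈ 0.7812 mV.
code = ⌊(V_in − V_min)/LSB⌋ = ⌊(V_in − V_min) × 2^12 / range⌋
     = ⌊(2.82716 − (0)) × 4096 / 3.2⌋ = ⌊2.82716 × 4096/3.2⌋
     = ⌊3618.765⌋ = 3618.

3618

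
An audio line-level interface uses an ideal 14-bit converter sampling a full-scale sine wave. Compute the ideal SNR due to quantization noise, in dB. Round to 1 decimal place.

86.0 dB

SNR = 6.02·14 + 1.76 = 86.04 dB.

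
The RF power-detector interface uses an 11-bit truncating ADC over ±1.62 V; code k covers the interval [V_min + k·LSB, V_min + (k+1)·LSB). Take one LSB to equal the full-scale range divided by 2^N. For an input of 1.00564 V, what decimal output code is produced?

Full-scale range = 1.62 V − (-1.62 V) = 3.24 V. LSB = 3.24 V / 2^11 ≈ 1.582 mV.
V_in − V_min = 1.00564 − (-1.62) = 2.62564 V.
Divide by LSB: 2.62564 × 2048/3.24 = 1659.6638.
Truncating gives code 1659.

1659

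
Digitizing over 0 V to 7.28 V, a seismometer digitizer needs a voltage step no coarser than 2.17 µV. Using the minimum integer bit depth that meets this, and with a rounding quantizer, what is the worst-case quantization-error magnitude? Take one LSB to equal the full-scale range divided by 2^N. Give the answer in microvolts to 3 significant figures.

V_FS = 7.28 V.
Need 2^N ≥ 7.28 V / 2.17 µV = 3.355e6 → N_min = 22.
One LSB is 7.28 V / 4194304 = 1.7357 µV.
Half an LSB is 0.868 µV.

0.868 µV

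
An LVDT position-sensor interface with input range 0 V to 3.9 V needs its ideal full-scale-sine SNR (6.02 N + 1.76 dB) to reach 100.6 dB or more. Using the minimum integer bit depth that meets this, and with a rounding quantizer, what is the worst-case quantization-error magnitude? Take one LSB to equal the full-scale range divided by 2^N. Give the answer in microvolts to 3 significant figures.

14.9 µV

V_FS = 3.9 V.
6.02 N + 1.76 ≥ 100.6 gives N ≥ 16.419, so the minimum integer is 17.
LSB = 3.9 V / 2^17 = 29.755 µV.
|e|_max = LSB/2 = 14.9 µV.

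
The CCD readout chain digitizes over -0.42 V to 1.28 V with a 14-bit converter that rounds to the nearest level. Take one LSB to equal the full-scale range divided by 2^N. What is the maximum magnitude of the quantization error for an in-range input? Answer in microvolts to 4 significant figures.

51.88 µV

Range = 1.28 − (-0.42) = 1.7 V.
One LSB is 1.7 V / 16384 = 103.760 µV.
Worst-case error for round-to-nearest is half an LSB: 51.88 µV.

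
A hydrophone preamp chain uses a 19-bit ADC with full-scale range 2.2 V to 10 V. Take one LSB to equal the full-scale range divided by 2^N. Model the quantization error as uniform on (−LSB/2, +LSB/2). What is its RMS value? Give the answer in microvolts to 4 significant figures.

Full-scale range = 10 V − (2.2 V) = 7.8 V.
One LSB is 7.8 V / 524288 = 14.8773 µV.
For a uniform distribution on [−LSB/2, +LSB/2], V_rms = LSB/√12 = 14.8773 µV/3.4641 = 4.295 µV.

4.295 µV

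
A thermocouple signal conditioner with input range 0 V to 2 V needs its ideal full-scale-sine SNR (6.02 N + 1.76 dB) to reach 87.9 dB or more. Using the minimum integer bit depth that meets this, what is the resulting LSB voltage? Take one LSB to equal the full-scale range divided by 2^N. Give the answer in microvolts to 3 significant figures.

61.0 µV

Full-scale range = 2 V.
Solving 6.02 N ≥ 87.9 − 1.76: N ≥ 14.309. Round up → N = 15.
LSB = 2 V ÷ 2^15 = 2/32768 V = 61.0 µV.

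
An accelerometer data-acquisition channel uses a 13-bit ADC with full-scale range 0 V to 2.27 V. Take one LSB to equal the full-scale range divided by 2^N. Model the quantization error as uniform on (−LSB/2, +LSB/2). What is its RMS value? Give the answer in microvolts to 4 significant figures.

79.99 µV

Full-scale range = 2.27 V.
LSB = 2.27 V ÷ 2^13 = 2.27/8192 V = 277.100 µV.
σ_q = LSB/√12 = 277.100 µV/3.4641 = 79.99 µV.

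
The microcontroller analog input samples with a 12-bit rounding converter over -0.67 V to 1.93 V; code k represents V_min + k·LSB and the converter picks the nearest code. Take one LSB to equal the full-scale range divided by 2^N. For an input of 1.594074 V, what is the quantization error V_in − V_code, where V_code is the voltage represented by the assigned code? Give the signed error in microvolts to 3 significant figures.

Range = 1.93 − (-0.67) = 2.6 V. LSB = 2.6 V / 2^12 ≈ 0.6348 mV.
Position in LSBs: (1.594074 − (-0.67)) × 4096/2.6 = 3566.7873; rounding gives k = 3567.
V_code = V_min + k × range/2^12 = -0.67 + 3567 × 2.6/4096 = 1.594208984 V.
V_in − V_code = 1.594074 − (1.594208984) = −135 µV.

−135 µV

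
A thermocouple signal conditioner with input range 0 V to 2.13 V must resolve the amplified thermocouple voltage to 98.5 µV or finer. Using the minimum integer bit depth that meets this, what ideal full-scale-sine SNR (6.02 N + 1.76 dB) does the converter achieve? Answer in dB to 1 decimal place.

92.1 dB

Full-scale range = 2.13 V.
Need 2^N ≥ 2.13 V / 98.5 µV = 21620 → N_min = 15.
6.02(15) + 1.76 = 92.06 dB.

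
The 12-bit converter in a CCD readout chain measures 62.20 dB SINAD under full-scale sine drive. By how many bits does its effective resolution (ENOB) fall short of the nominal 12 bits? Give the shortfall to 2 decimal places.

1.96 bits

ENOB = (SINAD − 1.76)/6.02 = (62.20 − 1.76)/6.02 = 10.0399 bits.
12 − 10.0399 = 1.96 bits below nominal.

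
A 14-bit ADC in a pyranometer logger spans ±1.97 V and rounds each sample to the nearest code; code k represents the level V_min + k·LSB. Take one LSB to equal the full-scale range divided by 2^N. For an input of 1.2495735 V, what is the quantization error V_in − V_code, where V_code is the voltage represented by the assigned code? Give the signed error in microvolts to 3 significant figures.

+47.1 µV

Span: 1.97 V − (-1.97 V) = 3.94 V. LSB = 3.94 V / 2^14 ≈ 240.5 µV.
Position in LSBs: (1.2495735 − (-1.97)) × 16384/3.94 = 13388.1960; rounding gives k = 13388.
V_code = -1.97 + (13388/16384) × 3.94 = 1.2495263672 V.
Error = V_in − V_code = 1.2495735 − (1.2495263672) = +47.1 µV.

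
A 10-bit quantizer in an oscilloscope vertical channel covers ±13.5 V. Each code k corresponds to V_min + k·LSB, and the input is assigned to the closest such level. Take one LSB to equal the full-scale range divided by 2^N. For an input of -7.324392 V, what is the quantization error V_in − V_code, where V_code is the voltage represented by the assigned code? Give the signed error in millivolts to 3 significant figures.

Full-scale range = 13.5 V − (-13.5 V) = 27 V. LSB = 27 V / 2^10 ≈ 26.37 mV.
Position in LSBs: (-7.324392 − (-13.5)) × 1024/27 = 234.2157; rounding gives k = 234.
V_code = V_min + k × range/2^10 = -13.5 + 234 × 27/1024 = -7.330078125 V.
V_in − V_code = -7.324392 − (-7.330078125) = +5.69 mV.

+5.69 mV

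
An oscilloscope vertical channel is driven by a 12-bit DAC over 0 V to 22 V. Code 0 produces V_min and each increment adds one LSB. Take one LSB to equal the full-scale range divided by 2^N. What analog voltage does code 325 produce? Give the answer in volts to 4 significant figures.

1.746 V

Full-scale range = 22 V. LSB = 22 V / 2^12.
Output = V_min + (325/4096) × range = 0 + 0.0793457 × 22 V
      = 0 + 1.74561 = 1.74561 V.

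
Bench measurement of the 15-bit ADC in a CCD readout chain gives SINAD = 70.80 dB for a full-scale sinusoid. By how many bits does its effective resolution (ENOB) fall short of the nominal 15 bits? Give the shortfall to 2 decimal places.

Effective bits = (70.80 − 1.76)/6.02 = 11.4684.
15 − 11.4684 = 3.53 bits below nominal.

3.53 bits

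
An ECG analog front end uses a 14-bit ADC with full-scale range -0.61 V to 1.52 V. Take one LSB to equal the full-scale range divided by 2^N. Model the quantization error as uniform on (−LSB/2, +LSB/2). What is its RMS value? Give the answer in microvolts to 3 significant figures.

37.5 µV

Full-scale range = 1.52 V − (-0.61 V) = 2.13 V.
LSB = 2.13 V / 2^14 = 130.00 µV.
V_rms = LSB/√12 = 130.00 µV / √12 = 37.5 µV.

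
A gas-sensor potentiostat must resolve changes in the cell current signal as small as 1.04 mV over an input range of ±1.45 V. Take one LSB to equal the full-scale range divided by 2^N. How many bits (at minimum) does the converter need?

Range = 1.45 − (-1.45) = 2.9 V.
Need 2^N ≥ 2.9 V / 1.04 mV = 2788 → N_min = 12.

12 bits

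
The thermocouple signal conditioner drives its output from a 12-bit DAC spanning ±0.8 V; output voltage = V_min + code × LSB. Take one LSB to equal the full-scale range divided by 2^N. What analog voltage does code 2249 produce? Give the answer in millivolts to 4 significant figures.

Span: 0.8 V − (-0.8 V) = 1.6 V. LSB = 1.6 V / 2^12.
V_out = -0.8 + 2249 × (1.6/4096) V
      = -0.8 V + 0.878516 V = 0.0785156 V.

78.52 mV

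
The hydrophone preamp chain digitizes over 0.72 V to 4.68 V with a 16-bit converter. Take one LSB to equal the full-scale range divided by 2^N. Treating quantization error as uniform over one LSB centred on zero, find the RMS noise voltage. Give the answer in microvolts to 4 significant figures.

The full-scale span is 4.68 − (0.72) = 3.96 V.
Step size = 3.96/65536 V = 60.4248 µV.
V_rms = LSB/√12 = 60.4248 µV / √12 = 17.44 µV.

17.44 µV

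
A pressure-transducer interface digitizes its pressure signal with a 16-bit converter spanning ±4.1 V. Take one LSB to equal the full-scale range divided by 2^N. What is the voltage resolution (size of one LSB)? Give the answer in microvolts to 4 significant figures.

125.1 µV

Full-scale range = 4.1 V − (-4.1 V) = 8.2 V.
2^16 = 65536 levels.
LSB = 8.2 V / 2^16 = 125.1 µV.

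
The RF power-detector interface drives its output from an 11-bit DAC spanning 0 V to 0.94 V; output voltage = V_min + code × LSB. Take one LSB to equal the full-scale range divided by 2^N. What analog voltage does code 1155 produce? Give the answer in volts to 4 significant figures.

0.5301 V

Full-scale range = 0.94 V. LSB = 0.94 V / 2^11.
Output = V_min + (1155/2048) × range = 0 + 0.563965 × 0.94 V
      = 0 + 0.530127 = 0.530127 V.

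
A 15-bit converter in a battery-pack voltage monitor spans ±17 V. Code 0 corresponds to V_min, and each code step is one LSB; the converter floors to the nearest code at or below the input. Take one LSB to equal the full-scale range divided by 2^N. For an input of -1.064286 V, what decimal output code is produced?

15358

Range = 17 − (-17) = 34 V. LSB = 34 V / 2^15 ≈ 1.038 mV.
V_in − V_min = -1.064286 − (-17) = 15.935714 V.
Divide by LSB: 15.935714 × 32768/34 = 15358.2787.
Truncating gives code 15358.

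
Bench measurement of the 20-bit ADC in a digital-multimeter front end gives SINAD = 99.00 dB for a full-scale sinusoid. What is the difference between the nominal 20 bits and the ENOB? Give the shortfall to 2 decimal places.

Effective bits = (99.00 − 1.76)/6.02 = 16.1528.
Lost resolution: 20 − 16.1528 = 3.8472 bits.

3.85 bits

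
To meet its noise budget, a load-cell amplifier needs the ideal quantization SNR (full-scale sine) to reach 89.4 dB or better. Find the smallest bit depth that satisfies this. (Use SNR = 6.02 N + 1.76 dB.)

6.02 N + 1.76 ≥ 89.4 gives N ≥ 14.558, so the minimum integer is 15.

15 bits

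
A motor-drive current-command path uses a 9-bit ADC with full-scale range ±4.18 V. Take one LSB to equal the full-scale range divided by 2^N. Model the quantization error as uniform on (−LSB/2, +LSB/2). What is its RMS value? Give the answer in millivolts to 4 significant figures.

The full-scale span is 4.18 − (-4.18) = 8.36 V.
One LSB is 8.36 V / 512 = 16.3281 mV.
σ_q = LSB/√12 = 16.3281 mV/3.4641 = 4.714 mV.

4.714 mV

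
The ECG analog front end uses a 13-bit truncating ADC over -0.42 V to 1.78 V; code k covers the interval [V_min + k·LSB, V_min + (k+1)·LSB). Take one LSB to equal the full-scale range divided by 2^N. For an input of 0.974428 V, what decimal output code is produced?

The full-scale span is 1.78 − (-0.42) = 2.2 V. LSB = 2.2 V / 2^13 ≈ 268.6 µV.
code = ⌊(V_in − V_min)/LSB⌋ = ⌊(V_in − V_min) × 2^13 / range⌋
     = ⌊(0.974428 − (-0.42)) × 8192 / 2.2⌋ = ⌊1.394428 × 8192/2.2⌋
     = ⌊5192.343⌋ = 5192.

5192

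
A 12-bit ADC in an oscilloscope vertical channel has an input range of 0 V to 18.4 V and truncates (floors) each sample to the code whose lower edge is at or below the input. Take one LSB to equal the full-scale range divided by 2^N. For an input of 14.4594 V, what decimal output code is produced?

Range is 18.4 V. LSB = 18.4 V / 2^12 ≈ 4.492 mV.
code = ⌊(V_in − V_min)/LSB⌋ = ⌊(V_in − V_min) × 2^12 / range⌋
     = ⌊(14.4594 − (0)) × 4096 / 18.4⌋ = ⌊14.4594 × 4096/18.4⌋
     = ⌊3218.788⌋ = 3218.

3218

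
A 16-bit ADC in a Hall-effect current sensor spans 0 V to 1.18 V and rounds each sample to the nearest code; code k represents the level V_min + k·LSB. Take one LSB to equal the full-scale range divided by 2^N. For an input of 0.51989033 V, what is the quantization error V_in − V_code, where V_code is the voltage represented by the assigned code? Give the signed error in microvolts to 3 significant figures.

+3.25 µV

Full-scale range = 1.18 V. LSB = 1.18 V / 2^16 ≈ 18.01 µV.
(0.51989033 − (0)) / LSB = 0.51989033 × 65536/1.18 = 28874.1802. Nearest integer: k = 28874.
V_code = V_min + k × range/2^16 = 0 + 28874 × 1.18/65536 = 0.51988708496 V.
V_in − V_code = 0.51989033 − (0.51988708496) = +3.25 µV.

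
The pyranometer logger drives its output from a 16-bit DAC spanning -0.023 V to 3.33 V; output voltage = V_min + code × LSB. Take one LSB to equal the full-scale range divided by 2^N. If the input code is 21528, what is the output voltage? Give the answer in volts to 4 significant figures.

Full-scale range = 3.33 V − (-0.023 V) = 3.353 V. LSB = 3.353 V / 2^16.
V_out = V_min + code × LSB = -0.023 V + 21528 × 3.353 V / 65536
      = -0.023 V + 1.10143 V = 1.07843 V.

1.078 V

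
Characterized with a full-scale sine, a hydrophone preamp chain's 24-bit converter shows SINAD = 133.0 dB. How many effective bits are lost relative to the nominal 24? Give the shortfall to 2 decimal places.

2.20 bits

N_eff = (133.0 − 1.76)/6.02 = 21.8007 bits.
Lost resolution: 24 − 21.8007 = 2.1993 bits.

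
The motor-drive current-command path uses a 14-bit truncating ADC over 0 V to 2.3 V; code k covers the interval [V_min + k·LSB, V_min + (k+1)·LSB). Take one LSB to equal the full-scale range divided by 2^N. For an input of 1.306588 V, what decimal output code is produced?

V_FS = 2.3 V. LSB = 2.3 V / 2^14 ≈ 140.4 µV.
(V_in − V_min) × 2^14/range = (1.306588 − (0)) × 16384/2.3 = 9307.451.
Floor → code = 9307.

9307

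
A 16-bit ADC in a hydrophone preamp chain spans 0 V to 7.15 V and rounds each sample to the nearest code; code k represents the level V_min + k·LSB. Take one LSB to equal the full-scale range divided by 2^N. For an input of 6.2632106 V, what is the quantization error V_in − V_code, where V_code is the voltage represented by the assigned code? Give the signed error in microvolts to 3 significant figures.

−21.8 µV

V_FS = 7.15 V. LSB = 7.15 V / 2^16 ≈ 109.1 µV.
(V_in − V_min)/LSB = (6.2632106 − (0)) × 65536/7.15 = 57407.8000 → nearest code k = 57408.
V_code = V_min + k × range/2^16 = 0 + 57408 × 7.15/65536 = 6.2632324219 V.
V_in − V_code = 6.2632106 − (6.2632324219) = −21.8 µV.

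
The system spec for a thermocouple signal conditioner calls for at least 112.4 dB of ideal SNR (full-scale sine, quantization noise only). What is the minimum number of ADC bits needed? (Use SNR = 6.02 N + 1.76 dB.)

N ≥ (112.4 − 1.76)/6.02 = 18.379 → N_min = 19.

19 bits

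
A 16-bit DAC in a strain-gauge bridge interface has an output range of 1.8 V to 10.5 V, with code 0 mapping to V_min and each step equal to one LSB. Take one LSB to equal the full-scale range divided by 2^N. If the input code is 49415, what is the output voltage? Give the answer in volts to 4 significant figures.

8.360 V

Full-scale range = 10.5 V − (1.8 V) = 8.7 V. LSB = 8.7 V / 2^16.
Output = V_min + (49415/65536) × range = 1.8 + 0.754013 × 8.7 V
      = 1.8 V + 6.55991 V = 8.35991 V.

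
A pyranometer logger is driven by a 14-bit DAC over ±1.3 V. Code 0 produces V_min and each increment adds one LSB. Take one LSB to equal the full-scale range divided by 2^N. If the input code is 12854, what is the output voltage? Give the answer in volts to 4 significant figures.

0.7398 V

Span: 1.3 V − (-1.3 V) = 2.6 V. LSB = 2.6 V / 2^14.
Output = V_min + (12854/16384) × range = -1.3 + 0.784546 × 2.6 V
      = -1.3 V + 2.03982 V = 0.739819 V.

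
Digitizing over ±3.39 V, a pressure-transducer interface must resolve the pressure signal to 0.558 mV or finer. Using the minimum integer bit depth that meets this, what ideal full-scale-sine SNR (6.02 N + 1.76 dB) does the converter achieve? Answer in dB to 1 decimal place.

86.0 dB

Span: 3.39 V − (-3.39 V) = 6.78 V.
Need 2^N ≥ 6.78 V / 0.558 mV = 12150 → N_min = 14.
SNR = 6.02 × 14 + 1.76 = 86.04 dB.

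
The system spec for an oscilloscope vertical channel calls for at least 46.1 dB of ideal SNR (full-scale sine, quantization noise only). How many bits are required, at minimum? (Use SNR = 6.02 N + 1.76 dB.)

8 bits

6.02 N + 1.76 ≥ 46.1 gives N ≥ 7.365, so the minimum integer is 8.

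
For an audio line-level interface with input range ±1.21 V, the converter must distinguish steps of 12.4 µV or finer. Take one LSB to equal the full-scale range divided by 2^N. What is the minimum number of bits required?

18 bits

Span: 1.21 V − (-1.21 V) = 2.42 V.
2.42 V / 12.4 µV = 195200. Since 2^17 = 131072 and 2^18 = 262144, N = 18.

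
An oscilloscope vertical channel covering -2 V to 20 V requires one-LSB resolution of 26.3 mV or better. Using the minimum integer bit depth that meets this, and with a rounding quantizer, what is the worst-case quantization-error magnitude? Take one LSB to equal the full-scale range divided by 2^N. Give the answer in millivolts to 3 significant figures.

10.7 mV

Span: 20 V − (-2 V) = 22 V.
22 V / 26.3 mV = 836.5. Since 2^9 = 512 and 2^10 = 1024, N = 10.
LSB = 22 V / 2^10 = 21.484 mV.
Max error for round-to-nearest is LSB/2 = 10.7 mV.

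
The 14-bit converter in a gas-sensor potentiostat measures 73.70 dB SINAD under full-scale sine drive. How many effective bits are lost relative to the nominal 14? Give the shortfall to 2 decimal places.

2.05 bits

ENOB = (SINAD − 1.76)/6.02 = (73.70 − 1.76)/6.02 = 11.9502 bits.
Lost resolution: 14 − 11.9502 = 2.0498 bits.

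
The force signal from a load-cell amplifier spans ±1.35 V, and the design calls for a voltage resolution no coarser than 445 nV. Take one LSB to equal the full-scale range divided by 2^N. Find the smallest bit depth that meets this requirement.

Range = 1.35 − (-1.35) = 2.7 V.
Required number of levels: 2.7/445 nV = 6.0674e6; smallest N with 2^N ≥ that is 23.

23 bits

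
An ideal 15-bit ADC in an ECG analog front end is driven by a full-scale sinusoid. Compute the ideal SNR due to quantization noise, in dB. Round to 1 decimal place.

SNR = 6.02·15 + 1.76 = 92.06 dB.

92.1 dB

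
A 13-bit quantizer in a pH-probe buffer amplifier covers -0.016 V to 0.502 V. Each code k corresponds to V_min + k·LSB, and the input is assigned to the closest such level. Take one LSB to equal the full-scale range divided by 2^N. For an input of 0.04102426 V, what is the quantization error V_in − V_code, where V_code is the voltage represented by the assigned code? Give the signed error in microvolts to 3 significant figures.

Range = 0.502 − (-0.016) = 0.518 V. LSB = 0.518 V / 2^13 ≈ 63.23 µV.
Position in LSBs: (0.04102426 − (-0.016)) × 8192/0.518 = 901.8200; rounding gives k = 902.
V_code = V_min + k × range/2^13 = -0.016 + 902 × 0.518/8192 = 0.04103564453 V.
V_in − V_code = 0.04102426 − (0.04103564453) = −11.4 µV.

−11.4 µV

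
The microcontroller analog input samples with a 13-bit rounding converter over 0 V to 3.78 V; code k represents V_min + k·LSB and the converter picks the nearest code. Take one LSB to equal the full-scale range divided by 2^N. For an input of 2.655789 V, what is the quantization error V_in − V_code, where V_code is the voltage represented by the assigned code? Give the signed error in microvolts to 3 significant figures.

−178 µV

Full-scale range = 3.78 V. LSB = 3.78 V / 2^13 ≈ 461.4 µV.
(V_in − V_min)/LSB = (2.655789 − (0)) × 8192/3.78 = 5755.6147 → nearest code k = 5756.
Reconstructed level: 0 + 5756 × 3.78/8192 V = 2.655966797 V.
Error = V_in − V_code = 2.655789 − (2.655966797) = −178 µV.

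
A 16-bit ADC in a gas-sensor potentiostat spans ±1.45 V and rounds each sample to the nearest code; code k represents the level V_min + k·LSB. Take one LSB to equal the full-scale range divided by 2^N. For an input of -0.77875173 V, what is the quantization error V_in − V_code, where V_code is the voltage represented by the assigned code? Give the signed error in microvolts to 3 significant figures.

+12.6 µV

The full-scale span is 1.45 − (-1.45) = 2.9 V. LSB = 2.9 V / 2^16 ≈ 44.25 µV.
Position in LSBs: (-0.77875173 − (-1.45)) × 65536/2.9 = 15169.2850; rounding gives k = 15169.
V_code = -1.45 + (15169/65536) × 2.9 = -0.77876434326 V.
Error = V_in − V_code = -0.77875173 − (-0.77876434326) = +12.6 µV.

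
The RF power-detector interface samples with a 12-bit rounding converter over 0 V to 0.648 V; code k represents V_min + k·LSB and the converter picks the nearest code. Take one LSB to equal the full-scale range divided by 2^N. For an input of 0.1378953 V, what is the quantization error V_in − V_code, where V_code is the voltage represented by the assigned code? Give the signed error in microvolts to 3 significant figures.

Full-scale range = 0.648 V. LSB = 0.648 V / 2^12 ≈ 158.2 µV.
Position in LSBs: (0.1378953 − (0)) × 4096/0.648 = 871.6345; rounding gives k = 872.
V_code = V_min + k × range/2^12 = 0 + 872 × 0.648/4096 = 0.1379531250 V.
V_in − V_code = 0.1378953 − (0.1379531250) = −57.8 µV.

−57.8 µV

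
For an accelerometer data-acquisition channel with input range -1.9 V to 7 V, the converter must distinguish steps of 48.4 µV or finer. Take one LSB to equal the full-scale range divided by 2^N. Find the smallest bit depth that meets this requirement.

Full-scale range = 7 V − (-1.9 V) = 8.9 V.
Required number of levels: 8.9/48.4 µV = 183880; smallest N with 2^N ≥ that is 18.

18 bits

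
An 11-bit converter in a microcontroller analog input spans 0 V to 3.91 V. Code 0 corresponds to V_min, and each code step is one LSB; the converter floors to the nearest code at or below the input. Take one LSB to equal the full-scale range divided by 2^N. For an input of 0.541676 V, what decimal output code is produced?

Span = 3.91 V. LSB = 3.91 V / 2^11 ≈ 1.909 mV.
code = ⌊(V_in − V_min)/LSB⌋ = ⌊(V_in − V_min) × 2^11 / range⌋
     = ⌊(0.541676 − (0)) × 2048 / 3.91⌋ = ⌊0.541676 × 2048/3.91⌋
     = ⌊283.722⌋ = 283.

283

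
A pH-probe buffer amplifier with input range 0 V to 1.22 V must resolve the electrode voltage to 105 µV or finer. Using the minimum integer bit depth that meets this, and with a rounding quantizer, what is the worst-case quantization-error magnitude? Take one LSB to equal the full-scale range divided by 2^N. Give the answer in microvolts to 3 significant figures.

Span = 1.22 V.
Levels needed ≥ 1.22/105 µV = 11620. 2^14 = 16384 suffices, so N_min = 14.
Step size = 1.22/16384 V = 74.463 µV.
|e|_max = LSB/2 = 37.2 µV.

37.2 µV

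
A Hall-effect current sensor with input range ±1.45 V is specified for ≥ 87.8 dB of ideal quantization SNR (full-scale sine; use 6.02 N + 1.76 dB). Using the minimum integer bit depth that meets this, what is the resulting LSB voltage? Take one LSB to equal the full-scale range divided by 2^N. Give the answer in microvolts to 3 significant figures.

88.5 µV

The full-scale span is 1.45 − (-1.45) = 2.9 V.
Solving 6.02 N ≥ 87.8 − 1.76: N ≥ 14.292. Round up → N = 15.
Step size = 2.9/32768 V = 88.5 µV.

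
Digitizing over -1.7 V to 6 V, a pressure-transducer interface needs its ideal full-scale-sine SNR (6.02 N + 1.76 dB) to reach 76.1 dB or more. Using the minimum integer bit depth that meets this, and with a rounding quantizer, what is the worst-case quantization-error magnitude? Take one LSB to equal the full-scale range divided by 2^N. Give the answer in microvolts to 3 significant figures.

Full-scale range = 6 V − (-1.7 V) = 7.7 V.
Solving 6.02 N ≥ 76.1 − 1.76: N ≥ 12.349. Round up → N = 13.
LSB = 7.7 V ÷ 2^13 = 7.7/8192 V = 0.93994 mV.
Max error for round-to-nearest is LSB/2 = 470 µV.

470 µV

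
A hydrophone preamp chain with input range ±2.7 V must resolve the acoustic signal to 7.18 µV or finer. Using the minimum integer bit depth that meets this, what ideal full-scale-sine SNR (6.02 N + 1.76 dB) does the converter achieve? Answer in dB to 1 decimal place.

122.2 dB

Full-scale range = 2.7 V − (-2.7 V) = 5.4 V.
Required number of levels: 5.4/7.18 µV = 752090; smallest N with 2^N ≥ that is 20.
Ideal SNR at N = 20: 6.02·20 + 1.76 = 122.2 dB.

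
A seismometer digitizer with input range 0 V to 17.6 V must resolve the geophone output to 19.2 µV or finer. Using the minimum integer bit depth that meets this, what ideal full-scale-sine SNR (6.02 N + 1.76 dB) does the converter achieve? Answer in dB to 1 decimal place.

122.2 dB

Range is 17.6 V.
17.6 V / 19.2 µV = 916700. Since 2^19 = 524288 and 2^20 = 1048576, N = 20.
Ideal SNR at N = 20: 6.02·20 + 1.76 = 122.2 dB.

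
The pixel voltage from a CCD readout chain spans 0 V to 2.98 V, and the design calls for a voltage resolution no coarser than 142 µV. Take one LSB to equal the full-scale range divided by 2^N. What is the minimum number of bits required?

Full-scale range = 2.98 V.
Need 2^N ≥ 2.98 V / 142 µV = 20990 → N_min = 15.

15 bits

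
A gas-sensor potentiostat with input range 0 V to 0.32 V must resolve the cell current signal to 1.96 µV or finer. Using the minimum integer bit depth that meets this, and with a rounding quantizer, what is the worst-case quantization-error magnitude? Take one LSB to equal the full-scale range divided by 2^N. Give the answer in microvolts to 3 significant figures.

0.610 µV

Range is 0.32 V.
Need 2^N ≥ 0.32 V / 1.96 µV = 163300 → N_min = 18.
Step size = 0.32/262144 V = 1.2207 µV.
Max error for round-to-nearest is LSB/2 = 0.610 µV.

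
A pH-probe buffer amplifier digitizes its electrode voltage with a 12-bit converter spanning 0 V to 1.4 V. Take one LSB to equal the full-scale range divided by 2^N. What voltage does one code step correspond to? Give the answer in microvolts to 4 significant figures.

Range is 1.4 V.
2^12 = 4096 levels.
LSB = 1.4 V ÷ 2^12 = 1.4/4096 V = 341.8 µV.

341.8 µV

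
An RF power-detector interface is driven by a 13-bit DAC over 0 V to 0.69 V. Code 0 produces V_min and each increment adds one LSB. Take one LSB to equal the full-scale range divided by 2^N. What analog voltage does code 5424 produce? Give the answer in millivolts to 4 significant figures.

Full-scale range = 0.69 V. LSB = 0.69 V / 2^13.
Output = V_min + (5424/8192) × range = 0 + 0.662109 × 0.69 V
      = 0 V + 0.456855 V = 0.456855 V.

456.9 mV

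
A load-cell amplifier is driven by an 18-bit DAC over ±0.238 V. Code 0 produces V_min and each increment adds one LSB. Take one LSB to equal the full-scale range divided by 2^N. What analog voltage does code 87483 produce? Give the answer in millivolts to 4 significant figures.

Range = 0.238 − (-0.238) = 0.476 V. LSB = 0.476 V / 2^18.
Output = V_min + (87483/262144) × range = -0.238 + 0.333721 × 0.476 V
      = -0.238 + 0.158851 = -0.0791487 V.

-79.15 mV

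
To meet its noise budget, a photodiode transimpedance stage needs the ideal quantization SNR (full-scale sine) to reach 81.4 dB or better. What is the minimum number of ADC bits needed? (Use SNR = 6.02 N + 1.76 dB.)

Required N = ⌈(81.4 − 1.76)/6.02⌉ = ⌈13.229⌉ = 14.

14 bits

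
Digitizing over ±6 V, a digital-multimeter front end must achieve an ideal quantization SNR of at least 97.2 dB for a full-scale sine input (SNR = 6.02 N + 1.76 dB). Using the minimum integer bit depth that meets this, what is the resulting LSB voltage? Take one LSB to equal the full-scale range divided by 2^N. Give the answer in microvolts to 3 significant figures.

The full-scale span is 6 − (-6) = 12 V.
Solving 6.02 N ≥ 97.2 − 1.76: N ≥ 15.854. Round up → N = 16.
LSB = 12 V / 2^16 = 183 µV.

183 µV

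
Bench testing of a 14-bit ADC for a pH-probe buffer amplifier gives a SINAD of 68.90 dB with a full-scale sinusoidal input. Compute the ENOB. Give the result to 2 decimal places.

11.15 bits

ENOB = (68.90 − 1.76)/6.02 = 11.1528 bits.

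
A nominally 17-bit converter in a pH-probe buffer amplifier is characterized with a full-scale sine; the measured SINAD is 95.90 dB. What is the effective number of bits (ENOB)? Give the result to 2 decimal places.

ENOB = (SINAD − 1.76) / 6.02 = (95.90 − 1.76) / 6.02 = 94.14 / 6.02 = 15.6379.

15.64 bits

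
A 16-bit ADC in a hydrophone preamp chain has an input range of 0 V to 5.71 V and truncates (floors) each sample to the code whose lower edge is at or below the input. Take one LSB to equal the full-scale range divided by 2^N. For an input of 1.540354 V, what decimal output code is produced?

17679

Span = 5.71 V. LSB = 5.71 V / 2^16 ≈ 87.13 µV.
V_in − V_min = 1.540354 − (0) = 1.540354 V.
Divide by LSB: 1.540354 × 65536/5.71 = 17679.2714.
Truncating gives code 17679.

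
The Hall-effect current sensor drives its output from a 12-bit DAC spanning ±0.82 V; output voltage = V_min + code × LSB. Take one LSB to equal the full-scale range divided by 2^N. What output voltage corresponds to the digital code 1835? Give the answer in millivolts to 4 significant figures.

-85.28 mV

Span: 0.82 V − (-0.82 V) = 1.64 V. LSB = 1.64 V / 2^12.
V_out = -0.82 + 1835 × (1.64/4096) V
      = -0.82 V + 0.734717 V = -0.0852832 V.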